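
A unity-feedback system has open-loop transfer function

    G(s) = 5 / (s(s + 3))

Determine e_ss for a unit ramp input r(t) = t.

G(s) has one pole at the origin.
This is a Type 1 system. Kv = lim_{s→0} s·G(s) = 5/3.
e_ss = 1/Kv = 1/(5/3) = 3/5 ≈ 0.6000.

e_ss = 0.6000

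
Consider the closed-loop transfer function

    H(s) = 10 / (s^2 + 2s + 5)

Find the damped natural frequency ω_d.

ω_d = 2 rad/s

Comparing s^2 + 2s + 5 to s^2 + 2ζωₙs + ωₙ²: ωₙ = √5 ≈ 2.236 rad/s and ζ = 2/(2·√5) ≈ 0.4472.
ζωₙ = 2/2 = 1, so ω_d = ωₙ√(1−ζ²) = √(ωₙ² − (ζωₙ)²) = √(5 − 1²) = √4 = 2 rad/s.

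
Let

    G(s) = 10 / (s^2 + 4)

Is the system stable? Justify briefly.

marginally stable

The denominator s^2 + 4 factors as (s^2 + 4), giving poles at s = ±2j.
Since the simple pole(s) at s = ±2j lie on the jω-axis with none in the right half-plane, the system is marginally stable.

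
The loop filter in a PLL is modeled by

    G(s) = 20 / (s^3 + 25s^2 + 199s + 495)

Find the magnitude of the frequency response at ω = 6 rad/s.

|G(j6)| ≈ 0.01889

Substitute s = j6: numerator = 20, denominator = -405 + j978.
|G(j6)| = |20| / |-405 + j978| = 20 / 1058.5 ≈ 0.01889.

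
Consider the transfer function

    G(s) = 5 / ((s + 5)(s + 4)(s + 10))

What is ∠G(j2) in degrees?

∠G(j2) ≈ -59.68°

At s = j2: numerator = 5, denominator = 124 + j212.
∠G = ∠num − ∠den = 0° − (59.676°) = -59.68°.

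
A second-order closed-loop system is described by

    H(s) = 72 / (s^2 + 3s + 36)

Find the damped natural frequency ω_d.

Comparing s^2 + 3s + 36 to s^2 + 2ζωₙs + ωₙ²: ωₙ = 6 rad/s and ζ = 3/(2·6) = 0.25.
ζωₙ = 3/2 = 1.5, so ω_d = ωₙ√(1−ζ²) = √(ωₙ² − (ζωₙ)²) = √(36 − 1.5²) = √33.75 ≈ 5.809 rad/s.

ω_d ≈ 5.809 rad/s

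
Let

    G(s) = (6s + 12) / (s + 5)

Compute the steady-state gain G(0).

Set s = 0: G(0) = (12) / (5) = 12/5.

G(0) = 12/5 ≈ 2.400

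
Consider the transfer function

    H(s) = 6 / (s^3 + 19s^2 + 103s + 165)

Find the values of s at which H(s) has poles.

s = -5, -11, -3

The poles are the roots of the denominator s^3 + 19s^2 + 103s + 165 = 0.
Trying s = -5: the polynomial evaluates to 0, so (s + 5) is a factor.
Dividing out leaves s^2 + 14s + 33 = 0.
Factoring the quadratic: (s + 11)(s + 3) = 0.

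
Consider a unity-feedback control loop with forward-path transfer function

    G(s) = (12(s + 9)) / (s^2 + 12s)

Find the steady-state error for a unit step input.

e_ss = 0

G(s) has one pole at the origin.
This is a Type 1 system; for a step input the steady-state error is zero.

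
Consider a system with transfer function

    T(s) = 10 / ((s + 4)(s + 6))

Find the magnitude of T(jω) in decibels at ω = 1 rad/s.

Substitute s = j1: numerator = 10, denominator = 23 + j10.
|T(j1)| = |10| / |23 + j10| = 10 / 25.080 ≈ 0.3987.
In decibels: 20·log₁₀(0.3987) ≈ -7.99 dB.

|T(j1)|_dB ≈ -7.99 dB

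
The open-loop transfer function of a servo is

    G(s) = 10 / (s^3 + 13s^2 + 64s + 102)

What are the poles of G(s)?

The poles are the roots of the denominator s^3 + 13s^2 + 64s + 102 = 0.
Trying s = -3: the polynomial evaluates to 0, so (s + 3) is a factor.
Dividing out leaves s^2 + 10s + 34 = 0.
The quadratic formula then gives s = -5 ± 3j.

s = -5 + 3j, -5 - 3j, -3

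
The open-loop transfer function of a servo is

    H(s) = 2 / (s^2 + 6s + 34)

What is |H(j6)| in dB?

|H(j6)|_dB ≈ -25.1 dB

Substitute s = j6: numerator = 2, denominator = -2 + j36.
|H(j6)| = |2| / |-2 + j36| = 2 / 36.056 ≈ 0.05547.
In decibels: 20·log₁₀(0.05547) ≈ -25.1 dB.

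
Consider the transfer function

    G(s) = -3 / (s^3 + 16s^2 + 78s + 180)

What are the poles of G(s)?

s = -3 ± 3j, -10

The poles are the roots of the denominator s^3 + 16s^2 + 78s + 180 = 0.
Trying s = -10: the polynomial evaluates to 0, so (s + 10) is a factor.
Dividing out leaves s^2 + 6s + 18 = 0.
The quadratic formula then gives s = -3 ± 3j.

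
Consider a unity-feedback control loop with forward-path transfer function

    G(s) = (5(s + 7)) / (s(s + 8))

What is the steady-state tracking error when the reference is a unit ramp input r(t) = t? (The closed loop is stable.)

G(s) has one pole at the origin.
This is a Type 1 system. Kv = lim_{s→0} s·G(s) = 35/8.
e_ss = 1/Kv = 1/(35/8) = 8/35 ≈ 0.2286.

e_ss = 0.2286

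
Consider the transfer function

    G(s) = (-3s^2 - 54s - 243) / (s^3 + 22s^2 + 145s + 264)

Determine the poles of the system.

The poles are the roots of the denominator s^3 + 22s^2 + 145s + 264 = 0.
Trying s = -8: the polynomial evaluates to 0, so (s + 8) is a factor.
Dividing out leaves s^2 + 14s + 33 = 0.
Factoring the quadratic: (s + 3)(s + 11) = 0.

s = -8, -3, -11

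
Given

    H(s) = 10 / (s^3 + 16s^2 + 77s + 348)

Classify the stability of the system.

stable

The denominator s^3 + 16s^2 + 77s + 348 factors as (s^2 + 4s + 29)(s + 12), giving poles at s = -2 + 5j, -2 - 5j, -12.
Since all poles lie strictly in the left half-plane, the system is stable.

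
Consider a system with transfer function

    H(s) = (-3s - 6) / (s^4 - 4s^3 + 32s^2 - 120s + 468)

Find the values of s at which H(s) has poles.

The poles are the roots of the denominator s^4 - 4s^3 + 32s^2 - 120s + 468 = 0.
No real roots exist; factor into two real quadratics: (s^2 - 6s + 18)(s^2 + 2s + 26) = 0.
Each quadratic gives a conjugate pair via the quadratic formula.

s = 3 + 3j, 3 - 3j, -1 + 5j, -1 - 5j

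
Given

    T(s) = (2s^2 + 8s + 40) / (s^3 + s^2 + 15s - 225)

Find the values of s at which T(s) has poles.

The poles are the roots of the denominator s^3 + s^2 + 15s - 225 = 0.
Trying s = 5: the polynomial evaluates to 0, so (s - 5) is a factor.
Dividing out leaves s^2 + 6s + 45 = 0.
The quadratic formula then gives s = -3 ± 6j.

s = -3 ± 6j, 5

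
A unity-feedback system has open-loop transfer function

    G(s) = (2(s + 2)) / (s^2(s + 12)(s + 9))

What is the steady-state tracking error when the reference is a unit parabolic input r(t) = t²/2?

G(s) has 2 poles at the origin.
This is a Type 2 system. Ka = lim_{s→0} s^2·G(s) = 4/108 = 1/27.
e_ss = 1/Ka = 1/(1/27) = 27.

e_ss = 27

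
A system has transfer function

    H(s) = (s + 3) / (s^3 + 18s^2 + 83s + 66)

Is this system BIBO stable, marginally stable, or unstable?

The denominator s^3 + 18s^2 + 83s + 66 factors as (s + 1)(s + 6)(s + 11), giving poles at s = -1, -6, -11.
Since all poles lie strictly in the left half-plane, the system is stable.

stable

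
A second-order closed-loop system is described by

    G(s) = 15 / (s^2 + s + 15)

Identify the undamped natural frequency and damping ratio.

Compare the denominator to the standard form s^2 + 2ζωₙs + ωₙ².
ωₙ² = 15, so ωₙ = √15 ≈ 3.873 rad/s.
2ζωₙ = 1, so ζ = 1/(2·√15) ≈ 0.1291.

ωₙ ≈ 3.873 rad/s, ζ ≈ 0.1291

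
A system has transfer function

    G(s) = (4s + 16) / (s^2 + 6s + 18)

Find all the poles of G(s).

The poles are the roots of the denominator s^2 + 6s + 18 = 0.
Using the quadratic formula: s = (-6 ± √(-36))/2 = -3 ± 3j.

s = -3 + 3j, -3 - 3j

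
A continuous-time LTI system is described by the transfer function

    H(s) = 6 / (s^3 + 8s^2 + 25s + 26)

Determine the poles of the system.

s = -3 ± 2j, -2

The poles are the roots of the denominator s^3 + 8s^2 + 25s + 26 = 0.
Trying s = -2: the polynomial evaluates to 0, so (s + 2) is a factor.
Dividing out leaves s^2 + 6s + 13 = 0.
The quadratic formula then gives s = -3 ± 2j.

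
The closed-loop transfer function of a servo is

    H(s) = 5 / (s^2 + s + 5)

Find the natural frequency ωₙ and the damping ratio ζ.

Compare the denominator to the standard form s^2 + 2ζωₙs + ωₙ².
ωₙ² = 5, so ωₙ = √5 ≈ 2.236 rad/s.
2ζωₙ = 1, so ζ = 1/(2·√5) ≈ 0.2236.
With ζ = 0.2236 the response is underdamped.

ωₙ ≈ 2.236 rad/s, ζ ≈ 0.2236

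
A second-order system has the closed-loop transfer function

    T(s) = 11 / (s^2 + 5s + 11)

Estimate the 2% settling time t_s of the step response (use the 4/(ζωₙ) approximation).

t_s ≈ 1.600 s

Comparing s^2 + 5s + 11 to s^2 + 2ζωₙs + ωₙ²: ωₙ = √11 ≈ 3.317 rad/s and ζ = 5/(2·√11) ≈ 0.7538.
ζωₙ = 5/2 = 2.5, so t_s ≈ 4/(ζωₙ) = 4/2.5 = 1.600 s.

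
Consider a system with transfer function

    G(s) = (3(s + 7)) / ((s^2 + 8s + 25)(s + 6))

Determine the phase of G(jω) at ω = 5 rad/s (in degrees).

At s = j5: numerator = 21 + j15, denominator = -200 + j240.
∠G = ∠num − ∠den = 35.538° − (129.81°) = -94.27°.

∠G(j5) ≈ -94.27°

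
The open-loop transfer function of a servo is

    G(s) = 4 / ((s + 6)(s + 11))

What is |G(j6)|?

|G(j6)| ≈ 0.03762

Substitute s = j6: numerator = 4, denominator = 30 + j102.
|G(j6)| = |4| / |30 + j102| = 4 / 106.32 ≈ 0.03762.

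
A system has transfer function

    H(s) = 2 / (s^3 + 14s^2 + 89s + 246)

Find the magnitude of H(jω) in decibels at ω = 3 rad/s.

|H(j3)|_dB ≈ -42.6 dB

Substitute s = j3: numerator = 2, denominator = 120 + j240.
|H(j3)| = |2| / |120 + j240| = 2 / 268.33 ≈ 0.007454.
In decibels: 20·log₁₀(0.007454) ≈ -42.6 dB.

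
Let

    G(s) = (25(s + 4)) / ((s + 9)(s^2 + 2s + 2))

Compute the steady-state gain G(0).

At s = 0 each factor (s + a) contributes a and each (s^2 + bs + c) contributes c.
G(0) = 25·(4) / ((9) · (2)) = 100/18 = 50/9.

G(0) = 50/9 ≈ 5.556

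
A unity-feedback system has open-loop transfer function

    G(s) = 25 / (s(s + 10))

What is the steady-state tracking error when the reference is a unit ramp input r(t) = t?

G(s) has one pole at the origin.
This is a Type 1 system. Kv = lim_{s→0} s·G(s) = 25/10 = 5/2.
e_ss = 1/Kv = 1/(5/2) = 2/5 ≈ 0.4000.

e_ss = 0.4000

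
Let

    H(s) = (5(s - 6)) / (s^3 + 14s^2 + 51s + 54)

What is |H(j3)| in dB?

|H(j3)|_dB ≈ -12.7 dB

Substitute s = j3: numerator = -30 + j15, denominator = -72 + j126.
|H(j3)| = |-30 + j15| / |-72 + j126| = 33.541 / 145.12 ≈ 0.2311.
In decibels: 20·log₁₀(0.2311) ≈ -12.7 dB.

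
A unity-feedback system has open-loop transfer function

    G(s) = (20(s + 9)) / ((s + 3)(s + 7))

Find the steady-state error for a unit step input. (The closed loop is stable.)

e_ss = 0.1045

G(s) has no poles at the origin.
This is a Type 0 system. Kp = lim_{s→0} G(s) = 180/21 = 60/7.
e_ss = 1/(1 + Kp) = 1/(1 + 60/7) = 7/67 ≈ 0.1045.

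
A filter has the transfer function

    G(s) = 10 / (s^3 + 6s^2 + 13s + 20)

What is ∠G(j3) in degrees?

∠G(j3) ≈ -160.6°

At s = j3: numerator = 10, denominator = -34 + j12.
∠G = ∠num − ∠den = 0° − (160.56°) = -160.6°.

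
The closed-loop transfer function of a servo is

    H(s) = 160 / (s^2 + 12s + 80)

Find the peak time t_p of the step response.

Comparing s^2 + 12s + 80 to s^2 + 2ζωₙs + ωₙ²: ωₙ = √80 ≈ 8.944 rad/s and ζ = 12/(2·√80) ≈ 0.6708.
ζωₙ = 12/2 = 6, so ω_d = ωₙ√(1−ζ²) = √(ωₙ² − (ζωₙ)²) = √(80 − 6²) = √44 ≈ 6.633 rad/s.
t_p = π/ω_d = π/6.633 ≈ 0.4736 s.

t_p ≈ 0.4736 s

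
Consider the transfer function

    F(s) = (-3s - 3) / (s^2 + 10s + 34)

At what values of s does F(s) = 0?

s = -1

Set the numerator to zero: -3s - 3 = 0, i.e. -3·(s + 1) = 0.
So s = -1.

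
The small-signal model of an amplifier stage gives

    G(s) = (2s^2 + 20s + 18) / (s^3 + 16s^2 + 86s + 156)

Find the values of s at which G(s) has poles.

s = -5 ± j, -6

The poles are the roots of the denominator s^3 + 16s^2 + 86s + 156 = 0.
Trying s = -6: the polynomial evaluates to 0, so (s + 6) is a factor.
Dividing out leaves s^2 + 10s + 26 = 0.
The quadratic formula then gives s = -5 ± 1j.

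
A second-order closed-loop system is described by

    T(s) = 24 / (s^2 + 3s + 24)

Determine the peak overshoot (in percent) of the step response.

Comparing s^2 + 3s + 24 to s^2 + 2ζωₙs + ωₙ²: ωₙ = √24 ≈ 4.899 rad/s and ζ = 3/(2·√24) ≈ 0.3062.
%OS = 100·exp(−πζ/√(1−ζ²)) = 100·exp(−π·0.3062/√(1−0.3062²)) ≈ 36.4%.

%OS ≈ 36.4%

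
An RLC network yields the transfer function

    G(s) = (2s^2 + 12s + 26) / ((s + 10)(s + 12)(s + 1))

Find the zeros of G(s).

Set the numerator to zero: 2s^2 + 12s + 26 = 0, i.e. 2·(s^2 + 6s + 13) = 0.
Factoring: (s^2 + 6s + 13) = 0.

s = -3 + 2j, -3 - 2j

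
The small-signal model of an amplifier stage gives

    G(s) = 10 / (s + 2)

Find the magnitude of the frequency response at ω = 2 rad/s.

|G(j2)| ≈ 3.536

Substitute s = j2: numerator = 10, denominator = 2 + j2.
|G(j2)| = |10| / |2 + j2| = 10 / 2.8284 ≈ 3.536.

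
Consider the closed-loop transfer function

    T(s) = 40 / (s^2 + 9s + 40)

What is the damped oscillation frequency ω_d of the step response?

Comparing s^2 + 9s + 40 to s^2 + 2ζωₙs + ωₙ²: ωₙ = √40 ≈ 6.325 rad/s and ζ = 9/(2·√40) ≈ 0.7115.
ζωₙ = 9/2 = 4.5, so ω_d = ωₙ√(1−ζ²) = √(ωₙ² − (ζωₙ)²) = √(40 − 4.5²) = √19.75 ≈ 4.444 rad/s.

ω_d ≈ 4.444 rad/s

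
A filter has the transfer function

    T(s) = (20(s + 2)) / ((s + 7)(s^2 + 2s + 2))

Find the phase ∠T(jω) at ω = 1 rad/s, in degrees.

At s = j1: numerator = 40 + j20, denominator = 5 + j15.
∠T = ∠num − ∠den = 26.565° − (71.565°) = -45°.

∠T(j1) ≈ -45°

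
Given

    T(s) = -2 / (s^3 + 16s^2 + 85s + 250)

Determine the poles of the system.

The poles are the roots of the denominator s^3 + 16s^2 + 85s + 250 = 0.
Trying s = -10: the polynomial evaluates to 0, so (s + 10) is a factor.
Dividing out leaves s^2 + 6s + 25 = 0.
The quadratic formula then gives s = -3 ± 4j.

s = -3 + 4j, -3 - 4j, -10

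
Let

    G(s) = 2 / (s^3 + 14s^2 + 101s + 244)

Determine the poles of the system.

s = -5 ± 6j, -4

The poles are the roots of the denominator s^3 + 14s^2 + 101s + 244 = 0.
Trying s = -4: the polynomial evaluates to 0, so (s + 4) is a factor.
Dividing out leaves s^2 + 10s + 61 = 0.
The quadratic formula then gives s = -5 ± 6j.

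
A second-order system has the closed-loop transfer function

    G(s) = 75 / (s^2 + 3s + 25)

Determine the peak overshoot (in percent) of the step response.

Comparing s^2 + 3s + 25 to s^2 + 2ζωₙs + ωₙ²: ωₙ = 5 rad/s and ζ = 3/(2·5) = 0.3.
%OS = 100·exp(−πζ/√(1−ζ²)) = 100·exp(−π·0.3/√(1−0.3²)) ≈ 37.2%.

%OS ≈ 37.2%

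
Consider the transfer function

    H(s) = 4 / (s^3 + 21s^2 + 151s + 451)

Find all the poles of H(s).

The poles are the roots of the denominator s^3 + 21s^2 + 151s + 451 = 0.
Trying s = -11: the polynomial evaluates to 0, so (s + 11) is a factor.
Dividing out leaves s^2 + 10s + 41 = 0.
The quadratic formula then gives s = -5 ± 4j.

s = -5 ± 4j, -11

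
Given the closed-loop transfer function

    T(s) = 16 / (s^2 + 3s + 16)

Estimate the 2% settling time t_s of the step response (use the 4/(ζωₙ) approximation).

Comparing s^2 + 3s + 16 to s^2 + 2ζωₙs + ωₙ²: ωₙ = 4 rad/s and ζ = 3/(2·4) = 0.375.
ζωₙ = 3/2 = 1.5, so t_s ≈ 4/(ζωₙ) = 4/1.5 ≈ 2.667 s.

t_s ≈ 2.667 s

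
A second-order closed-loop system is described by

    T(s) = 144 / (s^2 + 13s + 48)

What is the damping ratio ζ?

Compare the denominator to the standard form s^2 + 2ζωₙs + ωₙ².
ωₙ² = 48, so ωₙ = √48 ≈ 6.928 rad/s.
2ζωₙ = 13, so ζ = 13/(2·√48) ≈ 0.9382.
With ζ = 0.9382 the response is underdamped.

ζ ≈ 0.9382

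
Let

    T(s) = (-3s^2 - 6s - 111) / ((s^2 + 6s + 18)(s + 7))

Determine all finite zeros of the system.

s = -1 ± 6j

Set the numerator to zero: -3s^2 - 6s - 111 = 0, i.e. -3·(s^2 + 2s + 37) = 0.
Factoring: (s^2 + 2s + 37) = 0.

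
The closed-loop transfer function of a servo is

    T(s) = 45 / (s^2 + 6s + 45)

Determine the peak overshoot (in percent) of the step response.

%OS ≈ 20.8%

Comparing s^2 + 6s + 45 to s^2 + 2ζωₙs + ωₙ²: ωₙ = √45 ≈ 6.708 rad/s and ζ = 6/(2·√45) ≈ 0.4472.
%OS = 100·exp(−πζ/√(1−ζ²)) = 100·exp(−π·0.4472/√(1−0.4472²)) ≈ 20.8%.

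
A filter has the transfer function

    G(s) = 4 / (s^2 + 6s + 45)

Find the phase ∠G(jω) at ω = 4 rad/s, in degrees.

At s = j4: numerator = 4, denominator = 29 + j24.
∠G = ∠num − ∠den = 0° − (39.611°) = -39.61°.

∠G(j4) ≈ -39.61°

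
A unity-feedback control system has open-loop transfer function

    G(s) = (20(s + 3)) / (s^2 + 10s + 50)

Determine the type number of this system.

The denominator has no factor of s at the origin — no free integrator — so this is a Type 0 system.

Type 0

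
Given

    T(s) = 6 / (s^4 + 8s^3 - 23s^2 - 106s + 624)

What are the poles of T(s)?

The poles are the roots of the denominator s^4 + 8s^3 - 23s^2 - 106s + 624 = 0.
Trying s = -8: the polynomial evaluates to 0, so (s + 8) is a factor.
Dividing out leaves s^3 - 23s + 78 = 0.
This factors further as (s^2 - 6s + 13)(s + 6) = 0.

s = 3 ± 2j, -8, -6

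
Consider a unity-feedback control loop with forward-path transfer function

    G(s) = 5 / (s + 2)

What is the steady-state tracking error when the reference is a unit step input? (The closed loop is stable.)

e_ss = 0.2857

G(s) has no poles at the origin.
This is a Type 0 system. Kp = lim_{s→0} G(s) = 5/2.
e_ss = 1/(1 + Kp) = 1/(1 + 5/2) = 2/7 ≈ 0.2857.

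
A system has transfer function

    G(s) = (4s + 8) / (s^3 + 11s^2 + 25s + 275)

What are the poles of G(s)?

s = 5j, -5j, -11

The poles are the roots of the denominator s^3 + 11s^2 + 25s + 275 = 0.
Trying s = -11: the polynomial evaluates to 0, so (s + 11) is a factor.
Dividing out leaves s^2 + 25 = 0.
The quadratic formula then gives s = 0 ± 5j.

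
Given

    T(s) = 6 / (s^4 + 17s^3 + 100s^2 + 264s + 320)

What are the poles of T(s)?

s = -2 + 2j, -2 - 2j, -8, -5

The poles are the roots of the denominator s^4 + 17s^3 + 100s^2 + 264s + 320 = 0.
Trying s = -8: the polynomial evaluates to 0, so (s + 8) is a factor.
Dividing out leaves s^3 + 9s^2 + 28s + 40 = 0.
This factors further as (s^2 + 4s + 8)(s + 5) = 0.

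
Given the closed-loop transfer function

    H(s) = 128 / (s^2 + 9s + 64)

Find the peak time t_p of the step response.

t_p ≈ 0.4750 s

Comparing s^2 + 9s + 64 to s^2 + 2ζωₙs + ωₙ²: ωₙ = 8 rad/s and ζ = 9/(2·8) = 0.5625.
ζωₙ = 9/2 = 4.5, so ω_d = ωₙ√(1−ζ²) = √(ωₙ² − (ζωₙ)²) = √(64 − 4.5²) = √43.75 ≈ 6.614 rad/s.
t_p = π/ω_d = π/6.614 ≈ 0.4750 s.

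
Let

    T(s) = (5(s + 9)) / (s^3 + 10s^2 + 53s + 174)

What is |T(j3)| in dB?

|T(j3)|_dB ≈ -10.4 dB

Substitute s = j3: numerator = 45 + j15, denominator = 84 + j132.
|T(j3)| = |45 + j15| / |84 + j132| = 47.434 / 156.46 ≈ 0.3032.
In decibels: 20·log₁₀(0.3032) ≈ -10.4 dB.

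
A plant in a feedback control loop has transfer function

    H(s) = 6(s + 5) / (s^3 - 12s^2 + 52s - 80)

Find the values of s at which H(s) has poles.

The poles are the roots of the denominator s^3 - 12s^2 + 52s - 80 = 0.
Trying s = 4: the polynomial evaluates to 0, so (s - 4) is a factor.
Dividing out leaves s^2 - 8s + 20 = 0.
The quadratic formula then gives s = 4 ± 2j.

s = 4 + 2j, 4 - 2j, 4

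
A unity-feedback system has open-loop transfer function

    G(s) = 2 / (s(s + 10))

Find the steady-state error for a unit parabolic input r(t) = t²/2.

e_ss = ∞

G(s) has one pole at the origin.
This is a Type 1 system; Ka = lim_{s→0} s^2·G(s) = 0, so the steady-state error for a parabola input is infinite.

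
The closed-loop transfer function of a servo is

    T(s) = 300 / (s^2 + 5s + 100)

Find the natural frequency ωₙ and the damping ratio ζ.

Compare the denominator to the standard form s^2 + 2ζωₙs + ωₙ².
ωₙ² = 100, so ωₙ = 10 rad/s.
2ζωₙ = 5, so ζ = 5/(2·10) = 0.25.

ωₙ = 10 rad/s, ζ = 0.25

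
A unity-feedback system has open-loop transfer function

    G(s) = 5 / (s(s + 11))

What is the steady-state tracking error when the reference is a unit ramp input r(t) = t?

G(s) has one pole at the origin.
This is a Type 1 system. Kv = lim_{s→0} s·G(s) = 5/11.
e_ss = 1/Kv = 1/(5/11) = 11/5 ≈ 2.200.

e_ss = 2.200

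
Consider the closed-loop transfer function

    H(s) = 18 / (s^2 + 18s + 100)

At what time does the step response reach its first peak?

Comparing s^2 + 18s + 100 to s^2 + 2ζωₙs + ωₙ²: ωₙ = 10 rad/s and ζ = 18/(2·10) = 0.9.
ζωₙ = 18/2 = 9, so ω_d = ωₙ√(1−ζ²) = √(ωₙ² − (ζωₙ)²) = √(100 − 9²) = √19 ≈ 4.359 rad/s.
t_p = π/ω_d = π/4.359 ≈ 0.7207 s.

t_p ≈ 0.7207 s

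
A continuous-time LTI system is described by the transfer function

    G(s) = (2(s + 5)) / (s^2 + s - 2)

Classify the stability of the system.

unstable

The denominator s^2 + s - 2 factors as (s - 1)(s + 2), giving poles at s = 1, -2.
Since the pole(s) at s = 1 lie in the right half-plane, the system is unstable.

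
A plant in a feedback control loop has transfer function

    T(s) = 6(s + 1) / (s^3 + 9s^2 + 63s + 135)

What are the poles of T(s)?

The poles are the roots of the denominator s^3 + 9s^2 + 63s + 135 = 0.
Trying s = -3: the polynomial evaluates to 0, so (s + 3) is a factor.
Dividing out leaves s^2 + 6s + 45 = 0.
The quadratic formula then gives s = -3 ± 6j.

s = -3 + 6j, -3 - 6j, -3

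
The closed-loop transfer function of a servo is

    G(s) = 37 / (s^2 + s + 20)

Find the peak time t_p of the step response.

Comparing s^2 + s + 20 to s^2 + 2ζωₙs + ωₙ²: ωₙ = √20 ≈ 4.472 rad/s and ζ = 1/(2·√20) ≈ 0.1118.
ζωₙ = 1/2 = 0.5, so ω_d = ωₙ√(1−ζ²) = √(ωₙ² − (ζωₙ)²) = √(20 − 0.5²) = √19.75 ≈ 4.444 rad/s.
t_p = π/ω_d = π/4.444 ≈ 0.7069 s.

t_p ≈ 0.7069 s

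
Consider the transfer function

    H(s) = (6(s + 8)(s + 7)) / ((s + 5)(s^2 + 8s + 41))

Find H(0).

H(0) = 336/205 ≈ 1.639

At s = 0 each factor (s + a) contributes a and each (s^2 + bs + c) contributes c.
H(0) = 6·(8) · (7) / ((5) · (41)) = 336/205 = 336/205.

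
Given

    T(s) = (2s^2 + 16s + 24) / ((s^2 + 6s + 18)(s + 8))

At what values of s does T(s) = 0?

s = -2, -6

Set the numerator to zero: 2s^2 + 16s + 24 = 0, i.e. 2·(s^2 + 8s + 12) = 0.
Factoring: (s + 2)(s + 6) = 0.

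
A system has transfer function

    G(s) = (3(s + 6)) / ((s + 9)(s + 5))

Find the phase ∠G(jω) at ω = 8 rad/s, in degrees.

At s = j8: numerator = 18 + j24, denominator = -19 + j112.
∠G = ∠num − ∠den = 53.130° − (99.628°) = -46.50°.

∠G(j8) ≈ -46.50°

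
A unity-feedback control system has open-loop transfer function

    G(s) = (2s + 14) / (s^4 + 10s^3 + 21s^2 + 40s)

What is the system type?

Type 1

Factor s from the denominator: s^4 + 10s^3 + 21s^2 + 40s = s·(s^3 + 10s^2 + 21s + 40).
There is 1 pole at the origin, so the system is Type 1.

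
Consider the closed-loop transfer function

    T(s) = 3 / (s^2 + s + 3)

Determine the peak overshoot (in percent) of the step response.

%OS ≈ 38.8%

Comparing s^2 + s + 3 to s^2 + 2ζωₙs + ωₙ²: ωₙ = √3 ≈ 1.732 rad/s and ζ = 1/(2·√3) ≈ 0.2887.
%OS = 100·exp(−πζ/√(1−ζ²)) = 100·exp(−π·0.2887/√(1−0.2887²)) ≈ 38.8%.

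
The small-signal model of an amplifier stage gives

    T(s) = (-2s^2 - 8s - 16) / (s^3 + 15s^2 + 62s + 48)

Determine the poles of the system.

The poles are the roots of the denominator s^3 + 15s^2 + 62s + 48 = 0.
Trying s = -8: the polynomial evaluates to 0, so (s + 8) is a factor.
Dividing out leaves s^2 + 7s + 6 = 0.
Factoring the quadratic: (s + 6)(s + 1) = 0.

s = -8, -6, -1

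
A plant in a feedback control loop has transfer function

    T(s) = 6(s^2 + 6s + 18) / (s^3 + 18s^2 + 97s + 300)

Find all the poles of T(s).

The poles are the roots of the denominator s^3 + 18s^2 + 97s + 300 = 0.
Trying s = -12: the polynomial evaluates to 0, so (s + 12) is a factor.
Dividing out leaves s^2 + 6s + 25 = 0.
The quadratic formula then gives s = -3 ± 4j.

s = -3 ± 4j, -12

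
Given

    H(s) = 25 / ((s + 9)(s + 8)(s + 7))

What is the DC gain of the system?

H(0) = 25/504 ≈ 0.04960

Set s = 0: H(0) = (25) / (504) = 25/504.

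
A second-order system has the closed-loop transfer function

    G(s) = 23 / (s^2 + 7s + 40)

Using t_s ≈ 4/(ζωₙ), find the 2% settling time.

t_s ≈ 1.143 s

Comparing s^2 + 7s + 40 to s^2 + 2ζωₙs + ωₙ²: ωₙ = √40 ≈ 6.325 rad/s and ζ = 7/(2·√40) ≈ 0.5534.
ζωₙ = 7/2 = 3.5, so t_s ≈ 4/(ζωₙ) = 4/3.5 ≈ 1.143 s.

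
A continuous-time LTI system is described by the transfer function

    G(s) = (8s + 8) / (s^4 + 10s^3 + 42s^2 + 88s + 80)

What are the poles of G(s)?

The poles are the roots of the denominator s^4 + 10s^3 + 42s^2 + 88s + 80 = 0.
No real roots exist; factor into two real quadratics: (s^2 + 6s + 10)(s^2 + 4s + 8) = 0.
Each quadratic gives a conjugate pair via the quadratic formula.

s = -3 + j, -3 - j, -2 + 2j, -2 - 2j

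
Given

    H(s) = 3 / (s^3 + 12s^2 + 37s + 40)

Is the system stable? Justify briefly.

The denominator s^3 + 12s^2 + 37s + 40 factors as (s^2 + 4s + 5)(s + 8), giving poles at s = -2 + j, -2 - j, -8.
Since all poles lie strictly in the left half-plane, the system is stable.

stable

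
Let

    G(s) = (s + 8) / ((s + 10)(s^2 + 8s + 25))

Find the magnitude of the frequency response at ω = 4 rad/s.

|G(j4)| ≈ 0.02498

Substitute s = j4: numerator = 8 + j4, denominator = -38 + j356.
|G(j4)| = |8 + j4| / |-38 + j356| = 8.9443 / 358.02 ≈ 0.02498.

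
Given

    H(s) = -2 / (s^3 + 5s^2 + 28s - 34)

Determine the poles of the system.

s = 1, -3 ± 5j

The poles are the roots of the denominator s^3 + 5s^2 + 28s - 34 = 0.
Trying s = 1: the polynomial evaluates to 0, so (s - 1) is a factor.
Dividing out leaves s^2 + 6s + 34 = 0.
The quadratic formula then gives s = -3 ± 5j.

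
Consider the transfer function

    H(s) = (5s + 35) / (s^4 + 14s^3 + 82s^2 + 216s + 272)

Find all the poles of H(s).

s = -5 + 3j, -5 - 3j, -2 + 2j, -2 - 2j

The poles are the roots of the denominator s^4 + 14s^3 + 82s^2 + 216s + 272 = 0.
No real roots exist; factor into two real quadratics: (s^2 + 10s + 34)(s^2 + 4s + 8) = 0.
Each quadratic gives a conjugate pair via the quadratic formula.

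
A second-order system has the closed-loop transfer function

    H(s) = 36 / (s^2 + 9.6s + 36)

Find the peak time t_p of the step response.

Comparing s^2 + 9.6s + 36 to s^2 + 2ζωₙs + ωₙ²: ωₙ = 6 rad/s and ζ = 9.6/(2·6) = 0.8.
ζωₙ = 9.6/2 = 4.8, so ω_d = ωₙ√(1−ζ²) = √(ωₙ² − (ζωₙ)²) = √(36 − 4.8²) = √12.96 = 3.600 rad/s.
t_p = π/ω_d = π/3.600 ≈ 0.8727 s.

t_p ≈ 0.8727 s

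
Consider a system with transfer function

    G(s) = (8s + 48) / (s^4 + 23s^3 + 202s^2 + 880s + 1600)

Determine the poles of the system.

s = -4 ± 4j, -10, -5

The poles are the roots of the denominator s^4 + 23s^3 + 202s^2 + 880s + 1600 = 0.
Trying s = -10: the polynomial evaluates to 0, so (s + 10) is a factor.
Dividing out leaves s^3 + 13s^2 + 72s + 160 = 0.
This factors further as (s^2 + 8s + 32)(s + 5) = 0.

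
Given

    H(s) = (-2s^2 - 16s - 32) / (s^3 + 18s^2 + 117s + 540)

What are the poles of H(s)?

s = -3 + 6j, -3 - 6j, -12

The poles are the roots of the denominator s^3 + 18s^2 + 117s + 540 = 0.
Trying s = -12: the polynomial evaluates to 0, so (s + 12) is a factor.
Dividing out leaves s^2 + 6s + 45 = 0.
The quadratic formula then gives s = -3 ± 6j.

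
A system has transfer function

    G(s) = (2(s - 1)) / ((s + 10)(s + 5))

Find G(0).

G(0) = -1/25 ≈ -0.04000

At s = 0 each factor (s + a) contributes a and each (s^2 + bs + c) contributes c.
G(0) = 2·(-1) / ((10) · (5)) = -2/50 = -1/25.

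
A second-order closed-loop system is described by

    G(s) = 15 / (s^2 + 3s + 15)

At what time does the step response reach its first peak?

Comparing s^2 + 3s + 15 to s^2 + 2ζωₙs + ωₙ²: ωₙ = √15 ≈ 3.873 rad/s and ζ = 3/(2·√15) ≈ 0.3873.
ζωₙ = 3/2 = 1.5, so ω_d = ωₙ√(1−ζ²) = √(ωₙ² − (ζωₙ)²) = √(15 − 1.5²) = √12.75 ≈ 3.571 rad/s.
t_p = π/ω_d = π/3.571 ≈ 0.8798 s.

t_p ≈ 0.8798 s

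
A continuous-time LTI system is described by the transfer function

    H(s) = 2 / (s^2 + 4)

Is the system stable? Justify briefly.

marginally stable

The denominator s^2 + 4 factors as (s^2 + 4), giving poles at s = 2j, -2j.
Since the simple pole(s) at s = ±2j lie on the jω-axis with none in the right half-plane, the system is marginally stable.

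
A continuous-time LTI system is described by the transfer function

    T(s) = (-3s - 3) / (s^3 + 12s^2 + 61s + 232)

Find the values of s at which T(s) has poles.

The poles are the roots of the denominator s^3 + 12s^2 + 61s + 232 = 0.
Trying s = -8: the polynomial evaluates to 0, so (s + 8) is a factor.
Dividing out leaves s^2 + 4s + 29 = 0.
The quadratic formula then gives s = -2 ± 5j.

s = -8, -2 + 5j, -2 - 5j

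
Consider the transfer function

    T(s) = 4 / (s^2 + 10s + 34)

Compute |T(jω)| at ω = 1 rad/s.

|T(j1)| ≈ 0.1160

Substitute s = j1: numerator = 4, denominator = 33 + j10.
|T(j1)| = |4| / |33 + j10| = 4 / 34.482 ≈ 0.1160.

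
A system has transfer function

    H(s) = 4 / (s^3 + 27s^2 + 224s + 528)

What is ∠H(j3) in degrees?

At s = j3: numerator = 4, denominator = 285 + j645.
∠H = ∠num − ∠den = 0° − (66.161°) = -66.16°.

∠H(j3) ≈ -66.16°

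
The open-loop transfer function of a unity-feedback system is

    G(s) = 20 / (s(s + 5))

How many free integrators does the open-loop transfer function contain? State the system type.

The denominator has 1 factor of s at the origin (free integrator), so this is a Type 1 system.

Type 1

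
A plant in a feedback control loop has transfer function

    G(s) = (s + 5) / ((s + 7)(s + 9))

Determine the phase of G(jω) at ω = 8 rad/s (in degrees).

At s = j8: numerator = 5 + j8, denominator = -1 + j128.
∠G = ∠num − ∠den = 57.995° − (90.448°) = -32.45°.

∠G(j8) ≈ -32.45°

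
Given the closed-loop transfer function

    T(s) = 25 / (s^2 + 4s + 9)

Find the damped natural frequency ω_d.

Comparing s^2 + 4s + 9 to s^2 + 2ζωₙs + ωₙ²: ωₙ = 3 rad/s and ζ = 4/(2·3) ≈ 0.6667.
ζωₙ = 4/2 = 2, so ω_d = ωₙ√(1−ζ²) = √(ωₙ² − (ζωₙ)²) = √(9 − 2²) = √5 ≈ 2.236 rad/s.

ω_d ≈ 2.236 rad/s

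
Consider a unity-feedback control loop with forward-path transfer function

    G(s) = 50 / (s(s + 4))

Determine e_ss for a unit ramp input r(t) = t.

G(s) has one pole at the origin.
This is a Type 1 system. Kv = lim_{s→0} s·G(s) = 50/4 = 25/2.
e_ss = 1/Kv = 1/(25/2) = 2/25 ≈ 0.08000.

e_ss = 0.08000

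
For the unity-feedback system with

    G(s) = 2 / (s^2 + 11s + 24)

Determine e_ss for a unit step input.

G(s) has no poles at the origin.
This is a Type 0 system. Kp = lim_{s→0} G(s) = 2/24 = 1/12.
e_ss = 1/(1 + Kp) = 1/(1 + 1/12) = 12/13 ≈ 0.9231.

e_ss = 0.9231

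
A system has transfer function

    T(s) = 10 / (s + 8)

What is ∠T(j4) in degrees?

∠T(j4) ≈ -26.57°

At s = j4: numerator = 10, denominator = 8 + j4.
∠T = ∠num − ∠den = 0° − (26.565°) = -26.57°.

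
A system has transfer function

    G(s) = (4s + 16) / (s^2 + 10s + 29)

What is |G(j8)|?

Substitute s = j8: numerator = 16 + j32, denominator = -35 + j80.
|G(j8)| = |16 + j32| / |-35 + j80| = 35.777 / 87.321 ≈ 0.4097.

|G(j8)| ≈ 0.4097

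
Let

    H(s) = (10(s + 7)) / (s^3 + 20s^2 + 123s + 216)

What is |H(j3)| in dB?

Substitute s = j3: numerator = 70 + j30, denominator = 36 + j342.
|H(j3)| = |70 + j30| / |36 + j342| = 76.158 / 343.89 ≈ 0.2215.
In decibels: 20·log₁₀(0.2215) ≈ -13.1 dB.

|H(j3)|_dB ≈ -13.1 dB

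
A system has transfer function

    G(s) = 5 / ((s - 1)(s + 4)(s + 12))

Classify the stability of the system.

unstable

The poles can be read from the denominator factors: s = 1, -4, -12.
Since the pole(s) at s = 1 lie in the right half-plane, the system is unstable.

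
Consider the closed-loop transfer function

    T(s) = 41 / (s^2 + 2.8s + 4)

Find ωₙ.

Compare the denominator to the standard form s^2 + 2ζωₙs + ωₙ².
ωₙ² = 4, so ωₙ = 2 rad/s.

ωₙ = 2 rad/s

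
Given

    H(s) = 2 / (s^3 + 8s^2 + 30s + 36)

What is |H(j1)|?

Substitute s = j1: numerator = 2, denominator = 28 + j29.
|H(j1)| = |2| / |28 + j29| = 2 / 40.311 ≈ 0.04961.

|H(j1)| ≈ 0.04961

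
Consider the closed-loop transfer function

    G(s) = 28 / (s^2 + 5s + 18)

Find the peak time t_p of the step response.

Comparing s^2 + 5s + 18 to s^2 + 2ζωₙs + ωₙ²: ωₙ = √18 ≈ 4.243 rad/s and ζ = 5/(2·√18) ≈ 0.5893.
ζωₙ = 5/2 = 2.5, so ω_d = ωₙ√(1−ζ²) = √(ωₙ² − (ζωₙ)²) = √(18 − 2.5²) = √11.75 ≈ 3.428 rad/s.
t_p = π/ω_d = π/3.428 ≈ 0.9165 s.

t_p ≈ 0.9165 s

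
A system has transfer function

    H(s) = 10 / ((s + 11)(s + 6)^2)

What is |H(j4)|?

Substitute s = j4: numerator = 10, denominator = 28 + j608.
|H(j4)| = |10| / |28 + j608| = 10 / 608.64 ≈ 0.01643.

|H(j4)| ≈ 0.01643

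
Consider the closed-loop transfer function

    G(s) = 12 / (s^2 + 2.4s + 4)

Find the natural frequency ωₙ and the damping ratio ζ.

Compare the denominator to the standard form s^2 + 2ζωₙs + ωₙ².
ωₙ² = 4, so ωₙ = 2 rad/s.
2ζωₙ = 2.4, so ζ = 2.4/(2·2) = 0.6.

ωₙ = 2 rad/s, ζ = 0.6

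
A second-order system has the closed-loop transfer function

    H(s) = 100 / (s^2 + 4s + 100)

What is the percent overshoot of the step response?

%OS ≈ 52.7%

Comparing s^2 + 4s + 100 to s^2 + 2ζωₙs + ωₙ²: ωₙ = 10 rad/s and ζ = 4/(2·10) = 0.2.
%OS = 100·exp(−πζ/√(1−ζ²)) = 100·exp(−π·0.2/√(1−0.2²)) ≈ 52.7%.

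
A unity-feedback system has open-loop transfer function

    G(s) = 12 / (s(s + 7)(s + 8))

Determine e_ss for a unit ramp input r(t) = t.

G(s) has one pole at the origin.
This is a Type 1 system. Kv = lim_{s→0} s·G(s) = 12/56 = 3/14.
e_ss = 1/Kv = 1/(3/14) = 14/3 ≈ 4.667.

e_ss = 4.667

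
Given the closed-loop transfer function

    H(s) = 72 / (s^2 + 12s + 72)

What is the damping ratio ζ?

Compare the denominator to the standard form s^2 + 2ζωₙs + ωₙ².
ωₙ² = 72, so ωₙ = √72 ≈ 8.485 rad/s.
2ζωₙ = 12, so ζ = 12/(2·√72) ≈ 0.7071.
With ζ = 0.7071 the response is underdamped.

ζ ≈ 0.7071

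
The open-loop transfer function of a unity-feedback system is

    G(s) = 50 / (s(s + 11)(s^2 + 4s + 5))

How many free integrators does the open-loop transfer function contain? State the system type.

Type 1

The denominator has 1 factor of s at the origin (free integrator), so this is a Type 1 system.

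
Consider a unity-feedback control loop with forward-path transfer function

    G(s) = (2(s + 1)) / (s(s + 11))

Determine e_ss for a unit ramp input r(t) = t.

e_ss = 5.500

G(s) has one pole at the origin.
This is a Type 1 system. Kv = lim_{s→0} s·G(s) = 2/11.
e_ss = 1/Kv = 1/(2/11) = 11/2 ≈ 5.500.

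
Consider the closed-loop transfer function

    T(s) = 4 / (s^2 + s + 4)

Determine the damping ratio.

Compare the denominator to the standard form s^2 + 2ζωₙs + ωₙ².
ωₙ² = 4, so ωₙ = 2 rad/s.
2ζωₙ = 1, so ζ = 1/(2·2) = 0.25.
With ζ = 0.25 the response is underdamped.

ζ = 0.25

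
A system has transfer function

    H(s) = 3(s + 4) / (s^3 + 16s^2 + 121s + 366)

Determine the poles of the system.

s = -5 + 6j, -5 - 6j, -6

The poles are the roots of the denominator s^3 + 16s^2 + 121s + 366 = 0.
Trying s = -6: the polynomial evaluates to 0, so (s + 6) is a factor.
Dividing out leaves s^2 + 10s + 61 = 0.
The quadratic formula then gives s = -5 ± 6j.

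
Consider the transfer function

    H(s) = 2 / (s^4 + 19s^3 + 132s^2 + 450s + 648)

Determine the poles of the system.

s = -3 ± 3j, -4, -9

The poles are the roots of the denominator s^4 + 19s^3 + 132s^2 + 450s + 648 = 0.
Trying s = -4: the polynomial evaluates to 0, so (s + 4) is a factor.
Dividing out leaves s^3 + 15s^2 + 72s + 162 = 0.
This factors further as (s^2 + 6s + 18)(s + 9) = 0.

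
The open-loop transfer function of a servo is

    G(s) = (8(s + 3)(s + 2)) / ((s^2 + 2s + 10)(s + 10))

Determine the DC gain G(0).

G(0) = 12/25 ≈ 0.4800

At s = 0 each factor (s + a) contributes a and each (s^2 + bs + c) contributes c.
G(0) = 8·(3) · (2) / ((10) · (10)) = 48/100 = 12/25.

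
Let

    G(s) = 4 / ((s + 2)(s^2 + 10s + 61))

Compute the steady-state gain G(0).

G(0) = 2/61 ≈ 0.03279

Set s = 0: G(0) = (4) / (122) = 2/61.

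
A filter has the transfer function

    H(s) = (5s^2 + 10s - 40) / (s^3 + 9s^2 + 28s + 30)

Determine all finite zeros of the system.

s = -4, 2

Set the numerator to zero: 5s^2 + 10s - 40 = 0, i.e. 5·(s^2 + 2s - 8) = 0.
Factoring: (s + 4)(s - 2) = 0.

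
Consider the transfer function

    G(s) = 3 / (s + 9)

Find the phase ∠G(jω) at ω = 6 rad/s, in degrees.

At s = j6: numerator = 3, denominator = 9 + j6.
∠G = ∠num − ∠den = 0° − (33.690°) = -33.69°.

∠G(j6) ≈ -33.69°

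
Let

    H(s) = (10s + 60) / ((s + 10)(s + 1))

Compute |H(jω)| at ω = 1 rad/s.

Substitute s = j1: numerator = 60 + j10, denominator = 9 + j11.
|H(j1)| = |60 + j10| / |9 + j11| = 60.828 / 14.213 ≈ 4.280.

|H(j1)| ≈ 4.280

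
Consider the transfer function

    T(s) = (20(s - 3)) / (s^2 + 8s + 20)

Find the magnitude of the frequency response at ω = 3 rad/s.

|T(j3)| ≈ 3.214

Substitute s = j3: numerator = -60 + j60, denominator = 11 + j24.
|T(j3)| = |-60 + j60| / |11 + j24| = 84.853 / 26.401 ≈ 3.214.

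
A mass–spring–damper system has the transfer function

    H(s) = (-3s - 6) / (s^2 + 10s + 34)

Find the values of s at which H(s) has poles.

The poles are the roots of the denominator s^2 + 10s + 34 = 0.
Using the quadratic formula: s = (-10 ± √(-36))/2 = -5 ± 3j.

s = -5 + 3j, -5 - 3j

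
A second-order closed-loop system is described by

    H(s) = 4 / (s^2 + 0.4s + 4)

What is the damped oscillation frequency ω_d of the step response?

ω_d ≈ 1.990 rad/s

Comparing s^2 + 0.4s + 4 to s^2 + 2ζωₙs + ωₙ²: ωₙ = 2 rad/s and ζ = 0.4/(2·2) = 0.1.
ζωₙ = 0.4/2 = 0.2, so ω_d = ωₙ√(1−ζ²) = √(ωₙ² − (ζωₙ)²) = √(4 − 0.2²) = √3.96 ≈ 1.990 rad/s.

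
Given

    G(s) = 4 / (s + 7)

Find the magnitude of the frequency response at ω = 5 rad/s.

|G(j5)| ≈ 0.4650

Substitute s = j5: numerator = 4, denominator = 7 + j5.
|G(j5)| = |4| / |7 + j5| = 4 / 8.6023 ≈ 0.4650.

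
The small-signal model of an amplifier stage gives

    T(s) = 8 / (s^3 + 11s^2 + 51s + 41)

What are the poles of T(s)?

The poles are the roots of the denominator s^3 + 11s^2 + 51s + 41 = 0.
Trying s = -1: the polynomial evaluates to 0, so (s + 1) is a factor.
Dividing out leaves s^2 + 10s + 41 = 0.
The quadratic formula then gives s = -5 ± 4j.

s = -1, -5 + 4j, -5 - 4j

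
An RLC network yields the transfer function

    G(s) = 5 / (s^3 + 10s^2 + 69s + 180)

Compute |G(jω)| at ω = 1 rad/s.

|G(j1)| ≈ 0.02731

Substitute s = j1: numerator = 5, denominator = 170 + j68.
|G(j1)| = |5| / |170 + j68| = 5 / 183.10 ≈ 0.02731.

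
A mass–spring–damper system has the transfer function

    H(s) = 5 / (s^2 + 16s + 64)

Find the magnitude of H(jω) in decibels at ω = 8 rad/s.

Substitute s = j8: numerator = 5, denominator = j128.
|H(j8)| = |5| / |j128| = 5 / 128 ≈ 0.03906.
In decibels: 20·log₁₀(0.03906) ≈ -28.2 dB.

|H(j8)|_dB ≈ -28.2 dB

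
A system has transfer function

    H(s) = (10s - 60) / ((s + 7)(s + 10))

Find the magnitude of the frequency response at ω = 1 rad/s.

Substitute s = j1: numerator = -60 + j10, denominator = 69 + j17.
|H(j1)| = |-60 + j10| / |69 + j17| = 60.828 / 71.063 ≈ 0.8560.

|H(j1)| ≈ 0.8560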